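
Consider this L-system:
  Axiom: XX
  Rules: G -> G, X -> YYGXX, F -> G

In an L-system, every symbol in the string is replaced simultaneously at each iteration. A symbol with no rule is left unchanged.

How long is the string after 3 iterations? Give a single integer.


Answer: 58

Derivation:
Step 0: length = 2
Step 1: length = 10
Step 2: length = 26
Step 3: length = 58


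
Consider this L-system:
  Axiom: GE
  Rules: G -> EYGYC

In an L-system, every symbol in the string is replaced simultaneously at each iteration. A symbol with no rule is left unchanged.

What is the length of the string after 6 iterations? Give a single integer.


Answer: 26

Derivation:
Step 0: length = 2
Step 1: length = 6
Step 2: length = 10
Step 3: length = 14
Step 4: length = 18
Step 5: length = 22
Step 6: length = 26


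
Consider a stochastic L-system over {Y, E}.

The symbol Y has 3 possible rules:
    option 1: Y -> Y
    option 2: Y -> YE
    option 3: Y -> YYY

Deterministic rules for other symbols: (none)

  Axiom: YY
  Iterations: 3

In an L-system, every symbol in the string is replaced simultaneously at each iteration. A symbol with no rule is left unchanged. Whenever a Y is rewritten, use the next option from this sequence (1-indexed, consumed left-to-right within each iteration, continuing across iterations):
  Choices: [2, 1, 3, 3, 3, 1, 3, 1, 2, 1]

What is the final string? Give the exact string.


Step 0: YY
Step 1: YEY  (used choices [2, 1])
Step 2: YYYEYYY  (used choices [3, 3])
Step 3: YYYYYYYEYYEY  (used choices [3, 1, 3, 1, 2, 1])

Answer: YYYYYYYEYYEY


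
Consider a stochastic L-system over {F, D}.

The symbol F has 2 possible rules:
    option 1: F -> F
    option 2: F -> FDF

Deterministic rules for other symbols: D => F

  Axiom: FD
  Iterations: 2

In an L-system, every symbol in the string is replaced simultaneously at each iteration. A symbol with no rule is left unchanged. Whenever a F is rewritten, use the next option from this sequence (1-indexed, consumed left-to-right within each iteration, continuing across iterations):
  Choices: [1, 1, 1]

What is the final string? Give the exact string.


Step 0: FD
Step 1: FF  (used choices [1])
Step 2: FF  (used choices [1, 1])

Answer: FF


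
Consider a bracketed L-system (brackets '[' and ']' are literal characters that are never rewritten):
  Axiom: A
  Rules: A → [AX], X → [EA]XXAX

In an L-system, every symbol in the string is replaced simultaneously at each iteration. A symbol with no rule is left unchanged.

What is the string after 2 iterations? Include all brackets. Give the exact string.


Step 0: A
Step 1: [AX]
Step 2: [[AX][EA]XXAX]

Answer: [[AX][EA]XXAX]


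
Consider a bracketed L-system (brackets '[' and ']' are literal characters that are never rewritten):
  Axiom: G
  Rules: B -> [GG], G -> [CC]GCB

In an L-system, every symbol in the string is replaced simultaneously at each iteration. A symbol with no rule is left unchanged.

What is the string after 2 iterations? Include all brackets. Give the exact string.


Answer: [CC][CC]GCBC[GG]

Derivation:
Step 0: G
Step 1: [CC]GCB
Step 2: [CC][CC]GCBC[GG]


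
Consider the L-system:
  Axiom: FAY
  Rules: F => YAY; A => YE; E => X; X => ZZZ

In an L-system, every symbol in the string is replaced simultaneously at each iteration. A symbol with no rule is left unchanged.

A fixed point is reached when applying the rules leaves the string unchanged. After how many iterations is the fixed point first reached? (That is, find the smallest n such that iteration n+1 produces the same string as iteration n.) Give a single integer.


Answer: 4

Derivation:
Step 0: FAY
Step 1: YAYYEY
Step 2: YYEYYXY
Step 3: YYXYYZZZY
Step 4: YYZZZYYZZZY
Step 5: YYZZZYYZZZY  (unchanged — fixed point at step 4)


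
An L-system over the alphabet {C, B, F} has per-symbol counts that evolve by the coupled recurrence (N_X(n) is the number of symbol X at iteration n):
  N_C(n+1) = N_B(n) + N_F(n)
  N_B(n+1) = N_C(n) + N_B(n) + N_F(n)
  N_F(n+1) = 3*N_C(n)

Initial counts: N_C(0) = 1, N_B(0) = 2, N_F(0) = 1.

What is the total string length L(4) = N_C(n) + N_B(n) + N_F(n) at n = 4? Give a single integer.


Answer: 170

Derivation:
Step 0: N_C=1, N_B=2, N_F=1, L=4
Step 1: N_C=3, N_B=4, N_F=3, L=10
Step 2: N_C=7, N_B=10, N_F=9, L=26
Step 3: N_C=19, N_B=26, N_F=21, L=66
Step 4: N_C=47, N_B=66, N_F=57, L=170


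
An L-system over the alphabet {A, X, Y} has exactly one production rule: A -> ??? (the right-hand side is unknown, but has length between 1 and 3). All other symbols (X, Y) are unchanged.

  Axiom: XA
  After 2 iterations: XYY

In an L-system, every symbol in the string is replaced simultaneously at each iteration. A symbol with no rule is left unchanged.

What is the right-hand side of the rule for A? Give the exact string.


Trying A -> YY:
  Step 0: XA
  Step 1: XYY
  Step 2: XYY
Matches the given result.

Answer: YY


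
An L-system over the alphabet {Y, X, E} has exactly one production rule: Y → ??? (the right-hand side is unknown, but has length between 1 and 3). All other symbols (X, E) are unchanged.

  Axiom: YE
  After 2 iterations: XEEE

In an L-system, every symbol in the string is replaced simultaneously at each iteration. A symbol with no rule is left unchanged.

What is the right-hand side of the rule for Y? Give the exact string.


Trying Y → XEE:
  Step 0: YE
  Step 1: XEEE
  Step 2: XEEE
Matches the given result.

Answer: XEE


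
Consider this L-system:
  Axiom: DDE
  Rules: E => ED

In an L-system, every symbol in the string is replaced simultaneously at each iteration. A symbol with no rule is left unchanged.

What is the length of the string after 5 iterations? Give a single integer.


Step 0: length = 3
Step 1: length = 4
Step 2: length = 5
Step 3: length = 6
Step 4: length = 7
Step 5: length = 8

Answer: 8


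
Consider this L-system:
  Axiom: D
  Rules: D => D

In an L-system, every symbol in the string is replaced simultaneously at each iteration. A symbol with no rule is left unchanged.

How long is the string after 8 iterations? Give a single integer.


Step 0: length = 1
Step 1: length = 1
Step 2: length = 1
Step 3: length = 1
Step 4: length = 1
Step 5: length = 1
Step 6: length = 1
Step 7: length = 1
Step 8: length = 1

Answer: 1


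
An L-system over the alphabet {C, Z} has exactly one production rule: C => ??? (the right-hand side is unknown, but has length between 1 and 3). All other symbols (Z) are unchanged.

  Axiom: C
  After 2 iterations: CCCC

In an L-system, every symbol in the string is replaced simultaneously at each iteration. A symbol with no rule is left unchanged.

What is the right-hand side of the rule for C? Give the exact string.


Answer: CC

Derivation:
Trying C => CC:
  Step 0: C
  Step 1: CC
  Step 2: CCCC
Matches the given result.


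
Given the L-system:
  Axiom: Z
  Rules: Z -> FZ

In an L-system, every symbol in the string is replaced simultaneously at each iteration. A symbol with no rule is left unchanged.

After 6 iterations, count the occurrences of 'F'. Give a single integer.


Step 0: Z  (0 'F')
Step 1: FZ  (1 'F')
Step 2: FFZ  (2 'F')
Step 3: FFFZ  (3 'F')
Step 4: FFFFZ  (4 'F')
Step 5: FFFFFZ  (5 'F')
Step 6: FFFFFFZ  (6 'F')

Answer: 6


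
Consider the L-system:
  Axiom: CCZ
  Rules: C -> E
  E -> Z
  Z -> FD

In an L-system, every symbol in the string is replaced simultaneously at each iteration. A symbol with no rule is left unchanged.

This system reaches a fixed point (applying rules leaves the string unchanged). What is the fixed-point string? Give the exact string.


Answer: FDFDFD

Derivation:
Step 0: CCZ
Step 1: EEFD
Step 2: ZZFD
Step 3: FDFDFD
Step 4: FDFDFD  (unchanged — fixed point at step 3)


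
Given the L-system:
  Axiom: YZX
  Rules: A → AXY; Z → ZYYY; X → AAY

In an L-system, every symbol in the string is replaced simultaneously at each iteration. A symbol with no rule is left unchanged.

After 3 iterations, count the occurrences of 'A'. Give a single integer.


Step 0: YZX  (0 'A')
Step 1: YZYYYAAY  (2 'A')
Step 2: YZYYYYYYAXYAXYY  (2 'A')
Step 3: YZYYYYYYYYYAXYAAYYAXYAAYYY  (6 'A')

Answer: 6


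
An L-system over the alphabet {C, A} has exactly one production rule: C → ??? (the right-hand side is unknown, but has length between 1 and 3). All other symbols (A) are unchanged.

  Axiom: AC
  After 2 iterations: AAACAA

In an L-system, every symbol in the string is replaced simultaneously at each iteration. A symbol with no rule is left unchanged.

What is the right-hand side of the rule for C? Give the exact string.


Trying C → ACA:
  Step 0: AC
  Step 1: AACA
  Step 2: AAACAA
Matches the given result.

Answer: ACA


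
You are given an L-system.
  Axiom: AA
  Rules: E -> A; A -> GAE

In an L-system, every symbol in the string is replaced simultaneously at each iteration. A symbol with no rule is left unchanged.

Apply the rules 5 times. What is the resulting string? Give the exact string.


Step 0: AA
Step 1: GAEGAE
Step 2: GGAEAGGAEA
Step 3: GGGAEAGAEGGGAEAGAE
Step 4: GGGGAEAGAEGGAEAGGGGAEAGAEGGAEA
Step 5: GGGGGAEAGAEGGAEAGGGAEAGAEGGGGGAEAGAEGGAEAGGGAEAGAE

Answer: GGGGGAEAGAEGGAEAGGGAEAGAEGGGGGAEAGAEGGAEAGGGAEAGAE


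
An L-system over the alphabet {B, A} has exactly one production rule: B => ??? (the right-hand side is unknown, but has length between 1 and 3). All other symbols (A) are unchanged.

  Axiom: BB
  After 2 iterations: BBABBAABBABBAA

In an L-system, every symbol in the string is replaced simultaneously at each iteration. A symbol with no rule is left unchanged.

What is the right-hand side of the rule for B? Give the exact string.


Answer: BBA

Derivation:
Trying B => BBA:
  Step 0: BB
  Step 1: BBABBA
  Step 2: BBABBAABBABBAA
Matches the given result.


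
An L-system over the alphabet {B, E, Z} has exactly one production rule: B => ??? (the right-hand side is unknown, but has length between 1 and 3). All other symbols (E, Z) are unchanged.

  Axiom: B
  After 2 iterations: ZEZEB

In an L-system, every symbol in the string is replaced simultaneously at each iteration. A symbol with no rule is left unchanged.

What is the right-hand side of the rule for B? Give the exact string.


Trying B => ZEB:
  Step 0: B
  Step 1: ZEB
  Step 2: ZEZEB
Matches the given result.

Answer: ZEB


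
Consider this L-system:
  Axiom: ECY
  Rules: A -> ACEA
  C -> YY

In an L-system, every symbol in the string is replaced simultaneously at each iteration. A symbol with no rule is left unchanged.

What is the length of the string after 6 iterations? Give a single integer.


Step 0: length = 3
Step 1: length = 4
Step 2: length = 4
Step 3: length = 4
Step 4: length = 4
Step 5: length = 4
Step 6: length = 4

Answer: 4


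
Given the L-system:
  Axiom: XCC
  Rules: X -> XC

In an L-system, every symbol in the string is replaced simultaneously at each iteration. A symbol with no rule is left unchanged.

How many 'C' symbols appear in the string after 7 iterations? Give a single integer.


Step 0: XCC  (2 'C')
Step 1: XCCC  (3 'C')
Step 2: XCCCC  (4 'C')
Step 3: XCCCCC  (5 'C')
Step 4: XCCCCCC  (6 'C')
Step 5: XCCCCCCC  (7 'C')
Step 6: XCCCCCCCC  (8 'C')
Step 7: XCCCCCCCCC  (9 'C')

Answer: 9


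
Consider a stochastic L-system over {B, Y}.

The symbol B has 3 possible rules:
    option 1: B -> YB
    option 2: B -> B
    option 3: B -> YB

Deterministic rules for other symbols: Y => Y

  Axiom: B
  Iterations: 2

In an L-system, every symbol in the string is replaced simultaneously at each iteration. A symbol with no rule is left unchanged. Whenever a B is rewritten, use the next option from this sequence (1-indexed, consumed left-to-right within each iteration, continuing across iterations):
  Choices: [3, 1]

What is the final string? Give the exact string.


Step 0: B
Step 1: YB  (used choices [3])
Step 2: YYB  (used choices [1])

Answer: YYB


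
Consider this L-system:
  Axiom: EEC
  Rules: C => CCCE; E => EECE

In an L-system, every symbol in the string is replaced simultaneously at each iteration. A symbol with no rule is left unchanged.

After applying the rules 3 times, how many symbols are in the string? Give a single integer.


Answer: 192

Derivation:
Step 0: length = 3
Step 1: length = 12
Step 2: length = 48
Step 3: length = 192


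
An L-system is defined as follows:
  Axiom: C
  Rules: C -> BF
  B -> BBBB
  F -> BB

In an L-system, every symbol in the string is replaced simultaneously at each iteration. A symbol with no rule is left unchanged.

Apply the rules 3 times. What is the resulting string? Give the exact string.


Answer: BBBBBBBBBBBBBBBBBBBBBBBB

Derivation:
Step 0: C
Step 1: BF
Step 2: BBBBBB
Step 3: BBBBBBBBBBBBBBBBBBBBBBBB


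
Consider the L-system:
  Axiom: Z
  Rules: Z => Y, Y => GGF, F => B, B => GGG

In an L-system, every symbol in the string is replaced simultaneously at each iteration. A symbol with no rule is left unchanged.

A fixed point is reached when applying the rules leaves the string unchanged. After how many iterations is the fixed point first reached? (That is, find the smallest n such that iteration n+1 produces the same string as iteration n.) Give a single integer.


Answer: 4

Derivation:
Step 0: Z
Step 1: Y
Step 2: GGF
Step 3: GGB
Step 4: GGGGG
Step 5: GGGGG  (unchanged — fixed point at step 4)


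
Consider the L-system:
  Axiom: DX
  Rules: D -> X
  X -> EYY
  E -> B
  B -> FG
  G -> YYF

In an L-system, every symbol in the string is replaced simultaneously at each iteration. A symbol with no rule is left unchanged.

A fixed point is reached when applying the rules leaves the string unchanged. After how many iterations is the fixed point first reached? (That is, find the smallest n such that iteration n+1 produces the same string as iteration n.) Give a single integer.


Step 0: DX
Step 1: XEYY
Step 2: EYYBYY
Step 3: BYYFGYY
Step 4: FGYYFYYFYY
Step 5: FYYFYYFYYFYY
Step 6: FYYFYYFYYFYY  (unchanged — fixed point at step 5)

Answer: 5


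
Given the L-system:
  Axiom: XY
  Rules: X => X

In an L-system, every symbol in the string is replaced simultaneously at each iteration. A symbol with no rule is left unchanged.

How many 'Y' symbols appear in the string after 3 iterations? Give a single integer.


Answer: 1

Derivation:
Step 0: XY  (1 'Y')
Step 1: XY  (1 'Y')
Step 2: XY  (1 'Y')
Step 3: XY  (1 'Y')


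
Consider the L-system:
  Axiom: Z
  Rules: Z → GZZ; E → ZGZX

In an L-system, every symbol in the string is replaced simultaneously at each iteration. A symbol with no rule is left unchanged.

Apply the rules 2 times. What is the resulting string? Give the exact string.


Step 0: Z
Step 1: GZZ
Step 2: GGZZGZZ

Answer: GGZZGZZ


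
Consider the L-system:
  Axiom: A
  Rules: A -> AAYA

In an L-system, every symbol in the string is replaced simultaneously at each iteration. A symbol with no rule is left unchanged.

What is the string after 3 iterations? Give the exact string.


Step 0: A
Step 1: AAYA
Step 2: AAYAAAYAYAAYA
Step 3: AAYAAAYAYAAYAAAYAAAYAYAAYAYAAYAAAYAYAAYA

Answer: AAYAAAYAYAAYAAAYAAAYAYAAYAYAAYAAAYAYAAYA


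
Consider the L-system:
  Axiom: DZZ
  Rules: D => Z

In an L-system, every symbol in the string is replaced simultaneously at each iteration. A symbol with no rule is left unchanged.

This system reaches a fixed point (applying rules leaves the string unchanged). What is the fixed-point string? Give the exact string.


Step 0: DZZ
Step 1: ZZZ
Step 2: ZZZ  (unchanged — fixed point at step 1)

Answer: ZZZ


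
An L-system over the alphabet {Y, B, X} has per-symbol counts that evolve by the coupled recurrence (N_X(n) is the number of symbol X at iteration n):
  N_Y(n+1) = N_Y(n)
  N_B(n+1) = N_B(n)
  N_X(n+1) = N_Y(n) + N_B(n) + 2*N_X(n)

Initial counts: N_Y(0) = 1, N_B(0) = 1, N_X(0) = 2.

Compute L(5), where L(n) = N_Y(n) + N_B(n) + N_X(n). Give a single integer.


Answer: 128

Derivation:
Step 0: N_Y=1, N_B=1, N_X=2, L=4
Step 1: N_Y=1, N_B=1, N_X=6, L=8
Step 2: N_Y=1, N_B=1, N_X=14, L=16
Step 3: N_Y=1, N_B=1, N_X=30, L=32
Step 4: N_Y=1, N_B=1, N_X=62, L=64
Step 5: N_Y=1, N_B=1, N_X=126, L=128


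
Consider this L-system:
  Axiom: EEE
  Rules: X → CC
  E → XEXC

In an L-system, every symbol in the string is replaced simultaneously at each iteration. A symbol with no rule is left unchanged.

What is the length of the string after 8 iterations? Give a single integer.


Step 0: length = 3
Step 1: length = 12
Step 2: length = 27
Step 3: length = 42
Step 4: length = 57
Step 5: length = 72
Step 6: length = 87
Step 7: length = 102
Step 8: length = 117

Answer: 117


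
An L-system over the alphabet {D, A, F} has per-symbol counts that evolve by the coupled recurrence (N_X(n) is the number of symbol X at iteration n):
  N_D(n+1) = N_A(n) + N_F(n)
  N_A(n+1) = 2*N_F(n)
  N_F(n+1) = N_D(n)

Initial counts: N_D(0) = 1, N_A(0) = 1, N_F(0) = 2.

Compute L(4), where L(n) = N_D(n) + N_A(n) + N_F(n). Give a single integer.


Answer: 26

Derivation:
Step 0: N_D=1, N_A=1, N_F=2, L=4
Step 1: N_D=3, N_A=4, N_F=1, L=8
Step 2: N_D=5, N_A=2, N_F=3, L=10
Step 3: N_D=5, N_A=6, N_F=5, L=16
Step 4: N_D=11, N_A=10, N_F=5, L=26


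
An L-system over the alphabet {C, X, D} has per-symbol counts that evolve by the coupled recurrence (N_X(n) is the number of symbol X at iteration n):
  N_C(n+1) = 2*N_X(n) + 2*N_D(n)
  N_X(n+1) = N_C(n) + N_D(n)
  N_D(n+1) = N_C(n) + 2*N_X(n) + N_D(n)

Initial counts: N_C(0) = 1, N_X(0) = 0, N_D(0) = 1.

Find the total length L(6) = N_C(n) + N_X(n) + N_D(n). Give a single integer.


Step 0: N_C=1, N_X=0, N_D=1, L=2
Step 1: N_C=2, N_X=2, N_D=2, L=6
Step 2: N_C=8, N_X=4, N_D=8, L=20
Step 3: N_C=24, N_X=16, N_D=24, L=64
Step 4: N_C=80, N_X=48, N_D=80, L=208
Step 5: N_C=256, N_X=160, N_D=256, L=672
Step 6: N_C=832, N_X=512, N_D=832, L=2176

Answer: 2176


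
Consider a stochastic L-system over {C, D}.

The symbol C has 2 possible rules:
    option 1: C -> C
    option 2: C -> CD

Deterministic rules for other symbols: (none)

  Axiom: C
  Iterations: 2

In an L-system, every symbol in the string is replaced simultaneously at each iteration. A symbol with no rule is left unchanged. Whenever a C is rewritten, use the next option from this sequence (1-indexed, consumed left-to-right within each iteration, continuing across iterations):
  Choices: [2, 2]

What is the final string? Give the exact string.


Step 0: C
Step 1: CD  (used choices [2])
Step 2: CDD  (used choices [2])

Answer: CDD


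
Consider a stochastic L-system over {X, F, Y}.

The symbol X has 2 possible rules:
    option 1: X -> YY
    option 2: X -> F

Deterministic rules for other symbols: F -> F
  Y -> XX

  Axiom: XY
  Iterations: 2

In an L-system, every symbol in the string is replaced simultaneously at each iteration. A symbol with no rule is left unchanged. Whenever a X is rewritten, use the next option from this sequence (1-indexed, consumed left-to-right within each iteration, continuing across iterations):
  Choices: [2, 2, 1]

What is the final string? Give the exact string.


Answer: FFYY

Derivation:
Step 0: XY
Step 1: FXX  (used choices [2])
Step 2: FFYY  (used choices [2, 1])


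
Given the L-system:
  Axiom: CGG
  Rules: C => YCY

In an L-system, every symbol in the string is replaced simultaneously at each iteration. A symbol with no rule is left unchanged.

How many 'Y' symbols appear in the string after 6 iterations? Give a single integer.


Answer: 12

Derivation:
Step 0: CGG  (0 'Y')
Step 1: YCYGG  (2 'Y')
Step 2: YYCYYGG  (4 'Y')
Step 3: YYYCYYYGG  (6 'Y')
Step 4: YYYYCYYYYGG  (8 'Y')
Step 5: YYYYYCYYYYYGG  (10 'Y')
Step 6: YYYYYYCYYYYYYGG  (12 'Y')


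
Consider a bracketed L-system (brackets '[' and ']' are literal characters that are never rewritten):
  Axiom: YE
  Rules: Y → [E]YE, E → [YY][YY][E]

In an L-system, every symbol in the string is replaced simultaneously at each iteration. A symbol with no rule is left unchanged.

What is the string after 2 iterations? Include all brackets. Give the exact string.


Answer: [[YY][YY][E]][E]YE[YY][YY][E][[E]YE[E]YE][[E]YE[E]YE][[YY][YY][E]]

Derivation:
Step 0: YE
Step 1: [E]YE[YY][YY][E]
Step 2: [[YY][YY][E]][E]YE[YY][YY][E][[E]YE[E]YE][[E]YE[E]YE][[YY][YY][E]]


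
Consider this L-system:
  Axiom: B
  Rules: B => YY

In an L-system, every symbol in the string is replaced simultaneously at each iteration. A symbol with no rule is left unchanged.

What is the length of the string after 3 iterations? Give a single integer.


Step 0: length = 1
Step 1: length = 2
Step 2: length = 2
Step 3: length = 2

Answer: 2


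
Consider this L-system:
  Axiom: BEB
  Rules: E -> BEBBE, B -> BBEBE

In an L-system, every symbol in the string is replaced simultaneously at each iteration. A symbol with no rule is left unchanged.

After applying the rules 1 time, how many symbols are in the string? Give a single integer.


Answer: 15

Derivation:
Step 0: length = 3
Step 1: length = 15


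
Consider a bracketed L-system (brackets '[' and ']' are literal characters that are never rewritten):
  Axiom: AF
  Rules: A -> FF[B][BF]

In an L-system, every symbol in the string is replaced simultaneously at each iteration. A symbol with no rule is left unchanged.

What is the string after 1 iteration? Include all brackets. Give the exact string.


Answer: FF[B][BF]F

Derivation:
Step 0: AF
Step 1: FF[B][BF]F


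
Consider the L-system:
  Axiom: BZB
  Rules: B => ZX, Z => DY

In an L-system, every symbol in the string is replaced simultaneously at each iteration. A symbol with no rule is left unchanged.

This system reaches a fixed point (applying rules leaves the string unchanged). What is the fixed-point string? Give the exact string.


Answer: DYXDYDYX

Derivation:
Step 0: BZB
Step 1: ZXDYZX
Step 2: DYXDYDYX
Step 3: DYXDYDYX  (unchanged — fixed point at step 2)


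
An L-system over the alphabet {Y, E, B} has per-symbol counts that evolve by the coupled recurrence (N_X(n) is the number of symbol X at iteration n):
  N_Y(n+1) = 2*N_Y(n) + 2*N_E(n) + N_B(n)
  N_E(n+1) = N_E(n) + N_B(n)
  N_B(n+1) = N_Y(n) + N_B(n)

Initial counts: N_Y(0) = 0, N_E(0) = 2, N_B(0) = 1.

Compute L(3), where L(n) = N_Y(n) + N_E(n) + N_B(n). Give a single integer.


Answer: 81

Derivation:
Step 0: N_Y=0, N_E=2, N_B=1, L=3
Step 1: N_Y=5, N_E=3, N_B=1, L=9
Step 2: N_Y=17, N_E=4, N_B=6, L=27
Step 3: N_Y=48, N_E=10, N_B=23, L=81


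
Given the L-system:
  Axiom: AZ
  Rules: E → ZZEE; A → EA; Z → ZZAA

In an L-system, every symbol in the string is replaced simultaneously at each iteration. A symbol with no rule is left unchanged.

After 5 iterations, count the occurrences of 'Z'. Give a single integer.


Step 0: AZ  (1 'Z')
Step 1: EAZZAA  (2 'Z')
Step 2: ZZEEEAZZAAZZAAEAEA  (6 'Z')
Step 3: ZZAAZZAAZZEEZZEEZZEEEAZZAAZZAAEAEAZZAAZZAAEAEAZZEEEAZZEEEA  (22 'Z')
Step 4: ZZAAZZAAEAEAZZAAZZAAEAEAZZAAZZAAZZEEZZEEZZAAZZAAZZEEZZEEZZAAZZAAZZEEZZEEZZEEEAZZAAZZAAEAEAZZAAZZAAEAEAZZEEEAZZEEEAZZAAZZAAEAEAZZAAZZAAEAEAZZEEEAZZEEEAZZAAZZAAZZEEZZEEZZEEEAZZAAZZAAZZEEZZEEZZEEEA  (78 'Z')
Step 5: ZZAAZZAAEAEAZZAAZZAAEAEAZZEEEAZZEEEAZZAAZZAAEAEAZZAAZZAAEAEAZZEEEAZZEEEAZZAAZZAAEAEAZZAAZZAAEAEAZZAAZZAAZZEEZZEEZZAAZZAAZZEEZZEEZZAAZZAAEAEAZZAAZZAAEAEAZZAAZZAAZZEEZZEEZZAAZZAAZZEEZZEEZZAAZZAAEAEAZZAAZZAAEAEAZZAAZZAAZZEEZZEEZZAAZZAAZZEEZZEEZZAAZZAAZZEEZZEEZZEEEAZZAAZZAAEAEAZZAAZZAAEAEAZZEEEAZZEEEAZZAAZZAAEAEAZZAAZZAAEAEAZZEEEAZZEEEAZZAAZZAAZZEEZZEEZZEEEAZZAAZZAAZZEEZZEEZZEEEAZZAAZZAAEAEAZZAAZZAAEAEAZZEEEAZZEEEAZZAAZZAAEAEAZZAAZZAAEAEAZZEEEAZZEEEAZZAAZZAAZZEEZZEEZZEEEAZZAAZZAAZZEEZZEEZZEEEAZZAAZZAAEAEAZZAAZZAAEAEAZZAAZZAAZZEEZZEEZZAAZZAAZZEEZZEEZZAAZZAAZZEEZZEEZZEEEAZZAAZZAAEAEAZZAAZZAAEAEAZZAAZZAAZZEEZZEEZZAAZZAAZZEEZZEEZZAAZZAAZZEEZZEEZZEEEA  (262 'Z')

Answer: 262


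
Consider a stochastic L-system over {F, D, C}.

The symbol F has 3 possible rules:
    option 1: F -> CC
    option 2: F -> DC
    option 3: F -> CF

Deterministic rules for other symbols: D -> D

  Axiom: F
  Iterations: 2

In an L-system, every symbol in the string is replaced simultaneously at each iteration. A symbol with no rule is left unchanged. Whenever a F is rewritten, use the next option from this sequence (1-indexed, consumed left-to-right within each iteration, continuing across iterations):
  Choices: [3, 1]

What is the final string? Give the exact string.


Step 0: F
Step 1: CF  (used choices [3])
Step 2: CCC  (used choices [1])

Answer: CCC


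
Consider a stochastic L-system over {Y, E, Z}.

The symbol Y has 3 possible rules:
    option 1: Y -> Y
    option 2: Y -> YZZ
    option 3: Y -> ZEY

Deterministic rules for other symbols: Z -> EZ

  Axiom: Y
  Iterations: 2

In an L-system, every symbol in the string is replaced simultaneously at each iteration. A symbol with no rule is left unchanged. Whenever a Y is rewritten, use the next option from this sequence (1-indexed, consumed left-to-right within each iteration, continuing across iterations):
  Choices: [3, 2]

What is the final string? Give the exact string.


Answer: EZEYZZ

Derivation:
Step 0: Y
Step 1: ZEY  (used choices [3])
Step 2: EZEYZZ  (used choices [2])


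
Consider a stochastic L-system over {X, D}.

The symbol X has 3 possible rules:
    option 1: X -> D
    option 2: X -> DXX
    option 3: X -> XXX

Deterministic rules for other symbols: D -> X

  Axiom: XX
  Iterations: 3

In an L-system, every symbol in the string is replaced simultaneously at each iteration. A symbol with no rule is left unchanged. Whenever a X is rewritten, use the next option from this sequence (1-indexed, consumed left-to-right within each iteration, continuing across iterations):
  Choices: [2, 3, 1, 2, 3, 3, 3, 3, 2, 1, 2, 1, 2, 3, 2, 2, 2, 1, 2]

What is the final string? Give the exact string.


Answer: XXXXXDXXDDXXDDXXXXXDXXDXXDXXDDXX

Derivation:
Step 0: XX
Step 1: DXXXXX  (used choices [2, 3])
Step 2: XDDXXXXXXXXXXX  (used choices [1, 2, 3, 3, 3])
Step 3: XXXXXDXXDDXXDDXXXXXDXXDXXDXXDDXX  (used choices [3, 2, 1, 2, 1, 2, 3, 2, 2, 2, 1, 2])


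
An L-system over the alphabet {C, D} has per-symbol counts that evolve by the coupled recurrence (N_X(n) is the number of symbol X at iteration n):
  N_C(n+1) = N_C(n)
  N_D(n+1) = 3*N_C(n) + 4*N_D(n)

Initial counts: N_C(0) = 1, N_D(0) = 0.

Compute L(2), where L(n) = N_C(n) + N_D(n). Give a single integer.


Answer: 16

Derivation:
Step 0: N_C=1, N_D=0, L=1
Step 1: N_C=1, N_D=3, L=4
Step 2: N_C=1, N_D=15, L=16


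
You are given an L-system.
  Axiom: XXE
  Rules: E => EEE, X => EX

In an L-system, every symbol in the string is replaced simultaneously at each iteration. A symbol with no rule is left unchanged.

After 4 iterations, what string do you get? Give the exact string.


Step 0: XXE
Step 1: EXEXEEE
Step 2: EEEEXEEEEXEEEEEEEEE
Step 3: EEEEEEEEEEEEEXEEEEEEEEEEEEEXEEEEEEEEEEEEEEEEEEEEEEEEEEE
Step 4: EEEEEEEEEEEEEEEEEEEEEEEEEEEEEEEEEEEEEEEEXEEEEEEEEEEEEEEEEEEEEEEEEEEEEEEEEEEEEEEEEXEEEEEEEEEEEEEEEEEEEEEEEEEEEEEEEEEEEEEEEEEEEEEEEEEEEEEEEEEEEEEEEEEEEEEEEEEEEEEEEEE

Answer: EEEEEEEEEEEEEEEEEEEEEEEEEEEEEEEEEEEEEEEEXEEEEEEEEEEEEEEEEEEEEEEEEEEEEEEEEEEEEEEEEXEEEEEEEEEEEEEEEEEEEEEEEEEEEEEEEEEEEEEEEEEEEEEEEEEEEEEEEEEEEEEEEEEEEEEEEEEEEEEEEEE


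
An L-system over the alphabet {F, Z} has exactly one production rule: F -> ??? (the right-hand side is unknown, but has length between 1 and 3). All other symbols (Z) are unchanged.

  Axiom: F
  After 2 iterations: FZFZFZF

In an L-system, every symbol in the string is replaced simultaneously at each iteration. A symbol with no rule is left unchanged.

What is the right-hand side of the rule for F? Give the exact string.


Trying F -> FZF:
  Step 0: F
  Step 1: FZF
  Step 2: FZFZFZF
Matches the given result.

Answer: FZF


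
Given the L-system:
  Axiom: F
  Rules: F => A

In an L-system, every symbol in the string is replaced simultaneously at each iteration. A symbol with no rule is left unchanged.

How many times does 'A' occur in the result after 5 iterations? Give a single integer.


Step 0: F  (0 'A')
Step 1: A  (1 'A')
Step 2: A  (1 'A')
Step 3: A  (1 'A')
Step 4: A  (1 'A')
Step 5: A  (1 'A')

Answer: 1


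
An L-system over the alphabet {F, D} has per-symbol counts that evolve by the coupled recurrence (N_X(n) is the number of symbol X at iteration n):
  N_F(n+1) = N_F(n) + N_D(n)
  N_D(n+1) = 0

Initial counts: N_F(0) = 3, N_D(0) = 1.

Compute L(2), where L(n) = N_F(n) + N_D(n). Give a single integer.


Answer: 4

Derivation:
Step 0: N_F=3, N_D=1, L=4
Step 1: N_F=4, N_D=0, L=4
Step 2: N_F=4, N_D=0, L=4


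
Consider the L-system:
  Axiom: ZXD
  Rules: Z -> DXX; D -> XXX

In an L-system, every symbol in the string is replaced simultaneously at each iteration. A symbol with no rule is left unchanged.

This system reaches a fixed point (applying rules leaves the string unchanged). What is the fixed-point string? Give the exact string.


Answer: XXXXXXXXX

Derivation:
Step 0: ZXD
Step 1: DXXXXXX
Step 2: XXXXXXXXX
Step 3: XXXXXXXXX  (unchanged — fixed point at step 2)


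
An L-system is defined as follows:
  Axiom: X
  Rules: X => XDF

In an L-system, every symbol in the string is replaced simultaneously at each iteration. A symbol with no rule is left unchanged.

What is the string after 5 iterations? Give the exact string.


Answer: XDFDFDFDFDF

Derivation:
Step 0: X
Step 1: XDF
Step 2: XDFDF
Step 3: XDFDFDF
Step 4: XDFDFDFDF
Step 5: XDFDFDFDFDF


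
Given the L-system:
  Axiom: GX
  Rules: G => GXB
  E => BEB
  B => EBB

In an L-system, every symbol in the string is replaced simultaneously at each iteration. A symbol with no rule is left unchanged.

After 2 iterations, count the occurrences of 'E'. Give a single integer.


Answer: 1

Derivation:
Step 0: GX  (0 'E')
Step 1: GXBX  (0 'E')
Step 2: GXBXEBBX  (1 'E')


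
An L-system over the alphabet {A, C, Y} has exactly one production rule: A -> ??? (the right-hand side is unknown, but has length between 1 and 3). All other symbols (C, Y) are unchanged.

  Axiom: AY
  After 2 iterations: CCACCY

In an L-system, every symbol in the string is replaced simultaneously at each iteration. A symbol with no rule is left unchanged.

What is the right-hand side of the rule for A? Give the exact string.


Trying A -> CAC:
  Step 0: AY
  Step 1: CACY
  Step 2: CCACCY
Matches the given result.

Answer: CAC


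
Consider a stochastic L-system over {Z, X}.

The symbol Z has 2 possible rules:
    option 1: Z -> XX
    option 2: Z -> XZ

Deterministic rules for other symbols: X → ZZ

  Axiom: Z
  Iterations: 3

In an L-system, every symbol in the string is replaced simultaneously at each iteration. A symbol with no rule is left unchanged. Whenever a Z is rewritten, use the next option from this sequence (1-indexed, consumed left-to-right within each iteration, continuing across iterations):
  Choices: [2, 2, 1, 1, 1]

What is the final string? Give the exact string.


Step 0: Z
Step 1: XZ  (used choices [2])
Step 2: ZZXZ  (used choices [2])
Step 3: XXXXZZXX  (used choices [1, 1, 1])

Answer: XXXXZZXX


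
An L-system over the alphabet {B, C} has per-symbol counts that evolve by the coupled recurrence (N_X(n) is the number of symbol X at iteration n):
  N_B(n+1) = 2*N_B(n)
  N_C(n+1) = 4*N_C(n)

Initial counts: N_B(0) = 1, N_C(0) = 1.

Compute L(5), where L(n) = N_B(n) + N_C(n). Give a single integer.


Step 0: N_B=1, N_C=1, L=2
Step 1: N_B=2, N_C=4, L=6
Step 2: N_B=4, N_C=16, L=20
Step 3: N_B=8, N_C=64, L=72
Step 4: N_B=16, N_C=256, L=272
Step 5: N_B=32, N_C=1024, L=1056

Answer: 1056


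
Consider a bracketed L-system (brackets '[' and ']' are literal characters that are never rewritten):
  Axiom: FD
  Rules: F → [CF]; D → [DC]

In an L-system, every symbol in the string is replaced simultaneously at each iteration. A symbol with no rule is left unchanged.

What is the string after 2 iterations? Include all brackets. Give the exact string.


Answer: [C[CF]][[DC]C]

Derivation:
Step 0: FD
Step 1: [CF][DC]
Step 2: [C[CF]][[DC]C]


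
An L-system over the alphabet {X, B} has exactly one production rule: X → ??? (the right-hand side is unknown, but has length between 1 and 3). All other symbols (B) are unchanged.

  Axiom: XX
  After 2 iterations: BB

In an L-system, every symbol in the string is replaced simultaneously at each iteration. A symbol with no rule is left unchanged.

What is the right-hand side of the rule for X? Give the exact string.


Answer: B

Derivation:
Trying X → B:
  Step 0: XX
  Step 1: BB
  Step 2: BB
Matches the given result.


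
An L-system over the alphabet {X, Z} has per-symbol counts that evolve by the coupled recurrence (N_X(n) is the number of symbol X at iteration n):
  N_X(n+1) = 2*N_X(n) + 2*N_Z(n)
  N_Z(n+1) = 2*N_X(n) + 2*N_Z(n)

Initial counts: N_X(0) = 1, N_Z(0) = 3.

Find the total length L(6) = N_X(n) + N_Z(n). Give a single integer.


Step 0: N_X=1, N_Z=3, L=4
Step 1: N_X=8, N_Z=8, L=16
Step 2: N_X=32, N_Z=32, L=64
Step 3: N_X=128, N_Z=128, L=256
Step 4: N_X=512, N_Z=512, L=1024
Step 5: N_X=2048, N_Z=2048, L=4096
Step 6: N_X=8192, N_Z=8192, L=16384

Answer: 16384


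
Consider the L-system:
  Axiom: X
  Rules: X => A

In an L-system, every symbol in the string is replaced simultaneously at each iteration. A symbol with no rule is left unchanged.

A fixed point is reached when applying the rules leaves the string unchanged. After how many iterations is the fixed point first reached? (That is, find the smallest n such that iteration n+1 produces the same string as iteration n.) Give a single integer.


Answer: 1

Derivation:
Step 0: X
Step 1: A
Step 2: A  (unchanged — fixed point at step 1)


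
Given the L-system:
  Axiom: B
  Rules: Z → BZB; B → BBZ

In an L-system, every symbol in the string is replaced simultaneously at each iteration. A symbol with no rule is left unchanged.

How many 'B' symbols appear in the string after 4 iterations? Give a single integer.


Step 0: B  (1 'B')
Step 1: BBZ  (2 'B')
Step 2: BBZBBZBZB  (6 'B')
Step 3: BBZBBZBZBBBZBBZBZBBBZBZBBBZ  (18 'B')
Step 4: BBZBBZBZBBBZBBZBZBBBZBZBBBZBBZBBZBZBBBZBBZBZBBBZBZBBBZBBZBBZBZBBBZBZBBBZBBZBBZBZB  (54 'B')

Answer: 54


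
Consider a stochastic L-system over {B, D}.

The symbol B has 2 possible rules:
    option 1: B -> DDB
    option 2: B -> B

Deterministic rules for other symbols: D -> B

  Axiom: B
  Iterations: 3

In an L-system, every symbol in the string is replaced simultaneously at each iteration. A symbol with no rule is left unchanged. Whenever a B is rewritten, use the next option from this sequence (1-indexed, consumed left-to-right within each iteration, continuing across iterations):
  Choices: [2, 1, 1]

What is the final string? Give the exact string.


Step 0: B
Step 1: B  (used choices [2])
Step 2: DDB  (used choices [1])
Step 3: BBDDB  (used choices [1])

Answer: BBDDB


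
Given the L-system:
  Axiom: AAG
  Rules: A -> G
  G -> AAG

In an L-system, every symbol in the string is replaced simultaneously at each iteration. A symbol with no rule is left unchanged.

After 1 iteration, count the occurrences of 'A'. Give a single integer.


Answer: 2

Derivation:
Step 0: AAG  (2 'A')
Step 1: GGAAG  (2 'A')


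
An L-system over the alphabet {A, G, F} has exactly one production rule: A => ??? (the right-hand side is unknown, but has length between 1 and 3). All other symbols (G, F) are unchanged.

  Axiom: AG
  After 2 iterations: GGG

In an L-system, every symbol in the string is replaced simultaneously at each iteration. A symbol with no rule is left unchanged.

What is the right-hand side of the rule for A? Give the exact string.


Answer: GG

Derivation:
Trying A => GG:
  Step 0: AG
  Step 1: GGG
  Step 2: GGG
Matches the given result.


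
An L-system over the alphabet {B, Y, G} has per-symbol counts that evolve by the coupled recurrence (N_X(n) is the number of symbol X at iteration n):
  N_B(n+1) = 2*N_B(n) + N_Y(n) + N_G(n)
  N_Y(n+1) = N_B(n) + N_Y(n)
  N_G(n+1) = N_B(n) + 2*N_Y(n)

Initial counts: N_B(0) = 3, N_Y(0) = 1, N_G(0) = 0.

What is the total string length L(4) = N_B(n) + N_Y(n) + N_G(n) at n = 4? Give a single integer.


Step 0: N_B=3, N_Y=1, N_G=0, L=4
Step 1: N_B=7, N_Y=4, N_G=5, L=16
Step 2: N_B=23, N_Y=11, N_G=15, L=49
Step 3: N_B=72, N_Y=34, N_G=45, L=151
Step 4: N_B=223, N_Y=106, N_G=140, L=469

Answer: 469


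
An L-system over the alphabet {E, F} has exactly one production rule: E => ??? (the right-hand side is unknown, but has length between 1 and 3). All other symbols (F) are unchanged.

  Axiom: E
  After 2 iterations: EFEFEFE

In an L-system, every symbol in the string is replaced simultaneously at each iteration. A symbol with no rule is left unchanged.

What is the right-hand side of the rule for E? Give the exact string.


Trying E => EFE:
  Step 0: E
  Step 1: EFE
  Step 2: EFEFEFE
Matches the given result.

Answer: EFE


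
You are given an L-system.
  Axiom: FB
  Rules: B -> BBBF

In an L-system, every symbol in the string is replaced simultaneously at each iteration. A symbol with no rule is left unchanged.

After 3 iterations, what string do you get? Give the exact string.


Step 0: FB
Step 1: FBBBF
Step 2: FBBBFBBBFBBBFF
Step 3: FBBBFBBBFBBBFFBBBFBBBFBBBFFBBBFBBBFBBBFFF

Answer: FBBBFBBBFBBBFFBBBFBBBFBBBFFBBBFBBBFBBBFFF


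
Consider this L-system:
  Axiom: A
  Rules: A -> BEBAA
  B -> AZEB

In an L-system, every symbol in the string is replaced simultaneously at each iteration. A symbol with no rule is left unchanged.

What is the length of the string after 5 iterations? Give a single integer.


Step 0: length = 1
Step 1: length = 5
Step 2: length = 19
Step 3: length = 61
Step 4: length = 187
Step 5: length = 565

Answer: 565


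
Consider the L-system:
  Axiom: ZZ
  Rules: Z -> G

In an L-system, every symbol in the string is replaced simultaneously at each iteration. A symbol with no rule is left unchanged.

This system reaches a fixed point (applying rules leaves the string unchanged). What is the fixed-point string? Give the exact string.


Step 0: ZZ
Step 1: GG
Step 2: GG  (unchanged — fixed point at step 1)

Answer: GG


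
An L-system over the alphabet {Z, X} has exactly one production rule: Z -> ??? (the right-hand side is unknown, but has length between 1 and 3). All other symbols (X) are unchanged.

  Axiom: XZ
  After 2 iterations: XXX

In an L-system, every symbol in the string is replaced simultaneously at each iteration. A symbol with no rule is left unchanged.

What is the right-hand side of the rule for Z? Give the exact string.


Answer: XX

Derivation:
Trying Z -> XX:
  Step 0: XZ
  Step 1: XXX
  Step 2: XXX
Matches the given result.


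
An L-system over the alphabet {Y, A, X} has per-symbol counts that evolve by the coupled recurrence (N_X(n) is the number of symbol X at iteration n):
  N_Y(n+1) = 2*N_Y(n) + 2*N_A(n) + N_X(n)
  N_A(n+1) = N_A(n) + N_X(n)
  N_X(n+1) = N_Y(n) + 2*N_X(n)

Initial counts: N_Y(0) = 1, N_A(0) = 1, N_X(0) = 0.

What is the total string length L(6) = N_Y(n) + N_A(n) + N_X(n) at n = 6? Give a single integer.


Step 0: N_Y=1, N_A=1, N_X=0, L=2
Step 1: N_Y=4, N_A=1, N_X=1, L=6
Step 2: N_Y=11, N_A=2, N_X=6, L=19
Step 3: N_Y=32, N_A=8, N_X=23, L=63
Step 4: N_Y=103, N_A=31, N_X=78, L=212
Step 5: N_Y=346, N_A=109, N_X=259, L=714
Step 6: N_Y=1169, N_A=368, N_X=864, L=2401

Answer: 2401


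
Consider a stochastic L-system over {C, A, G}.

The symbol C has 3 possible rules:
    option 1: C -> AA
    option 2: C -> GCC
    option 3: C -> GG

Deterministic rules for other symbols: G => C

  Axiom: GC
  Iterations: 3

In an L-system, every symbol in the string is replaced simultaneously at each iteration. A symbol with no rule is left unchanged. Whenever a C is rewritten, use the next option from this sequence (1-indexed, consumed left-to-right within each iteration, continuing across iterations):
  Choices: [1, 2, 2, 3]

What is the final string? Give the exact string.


Answer: CGCCGGAA

Derivation:
Step 0: GC
Step 1: CAA  (used choices [1])
Step 2: GCCAA  (used choices [2])
Step 3: CGCCGGAA  (used choices [2, 3])


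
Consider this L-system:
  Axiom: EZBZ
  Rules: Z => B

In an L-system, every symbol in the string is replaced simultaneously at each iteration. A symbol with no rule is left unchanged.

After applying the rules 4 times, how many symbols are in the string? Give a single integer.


Answer: 4

Derivation:
Step 0: length = 4
Step 1: length = 4
Step 2: length = 4
Step 3: length = 4
Step 4: length = 4
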